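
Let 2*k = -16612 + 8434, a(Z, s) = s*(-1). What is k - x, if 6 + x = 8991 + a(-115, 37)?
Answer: -13037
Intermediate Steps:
a(Z, s) = -s
x = 8948 (x = -6 + (8991 - 1*37) = -6 + (8991 - 37) = -6 + 8954 = 8948)
k = -4089 (k = (-16612 + 8434)/2 = (1/2)*(-8178) = -4089)
k - x = -4089 - 1*8948 = -4089 - 8948 = -13037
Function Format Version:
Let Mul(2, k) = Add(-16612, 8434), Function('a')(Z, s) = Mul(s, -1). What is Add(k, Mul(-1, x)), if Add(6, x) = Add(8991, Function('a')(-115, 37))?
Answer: -13037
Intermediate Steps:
Function('a')(Z, s) = Mul(-1, s)
x = 8948 (x = Add(-6, Add(8991, Mul(-1, 37))) = Add(-6, Add(8991, -37)) = Add(-6, 8954) = 8948)
k = -4089 (k = Mul(Rational(1, 2), Add(-16612, 8434)) = Mul(Rational(1, 2), -8178) = -4089)
Add(k, Mul(-1, x)) = Add(-4089, Mul(-1, 8948)) = Add(-4089, -8948) = -13037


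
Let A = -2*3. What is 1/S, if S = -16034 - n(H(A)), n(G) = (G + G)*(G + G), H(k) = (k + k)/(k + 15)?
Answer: -9/144370 ≈ -6.2340e-5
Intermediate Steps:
A = -6
H(k) = 2*k/(15 + k) (H(k) = (2*k)/(15 + k) = 2*k/(15 + k))
n(G) = 4*G² (n(G) = (2*G)*(2*G) = 4*G²)
S = -144370/9 (S = -16034 - 4*(2*(-6)/(15 - 6))² = -16034 - 4*(2*(-6)/9)² = -16034 - 4*(2*(-6)*(⅑))² = -16034 - 4*(-4/3)² = -16034 - 4*16/9 = -16034 - 1*64/9 = -16034 - 64/9 = -144370/9 ≈ -16041.)
1/S = 1/(-144370/9) = -9/144370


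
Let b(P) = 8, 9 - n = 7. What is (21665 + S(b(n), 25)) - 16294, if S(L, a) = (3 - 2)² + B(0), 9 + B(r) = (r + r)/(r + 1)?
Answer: 5363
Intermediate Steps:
n = 2 (n = 9 - 1*7 = 9 - 7 = 2)
B(r) = -9 + 2*r/(1 + r) (B(r) = -9 + (r + r)/(r + 1) = -9 + (2*r)/(1 + r) = -9 + 2*r/(1 + r))
S(L, a) = -8 (S(L, a) = (3 - 2)² + (-9 - 7*0)/(1 + 0) = 1² + (-9 + 0)/1 = 1 + 1*(-9) = 1 - 9 = -8)
(21665 + S(b(n), 25)) - 16294 = (21665 - 8) - 16294 = 21657 - 16294 = 5363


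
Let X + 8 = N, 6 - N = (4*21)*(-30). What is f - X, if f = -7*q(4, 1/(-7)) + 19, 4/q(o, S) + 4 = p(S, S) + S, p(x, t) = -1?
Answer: -22442/9 ≈ -2493.6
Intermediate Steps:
N = 2526 (N = 6 - 4*21*(-30) = 6 - 84*(-30) = 6 - 1*(-2520) = 6 + 2520 = 2526)
q(o, S) = 4/(-5 + S) (q(o, S) = 4/(-4 + (-1 + S)) = 4/(-5 + S))
X = 2518 (X = -8 + 2526 = 2518)
f = 220/9 (f = -28/(-5 + 1/(-7)) + 19 = -28/(-5 - 1/7) + 19 = -28/(-36/7) + 19 = -28*(-7)/36 + 19 = -7*(-7/9) + 19 = 49/9 + 19 = 220/9 ≈ 24.444)
f - X = 220/9 - 1*2518 = 220/9 - 2518 = -22442/9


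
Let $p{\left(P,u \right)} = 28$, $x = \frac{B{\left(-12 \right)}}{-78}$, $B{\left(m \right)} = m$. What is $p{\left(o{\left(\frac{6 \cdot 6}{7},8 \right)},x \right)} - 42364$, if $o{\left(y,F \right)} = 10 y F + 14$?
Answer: $-42336$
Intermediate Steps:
$o{\left(y,F \right)} = 14 + 10 F y$ ($o{\left(y,F \right)} = 10 F y + 14 = 14 + 10 F y$)
$x = \frac{2}{13}$ ($x = - \frac{12}{-78} = \left(-12\right) \left(- \frac{1}{78}\right) = \frac{2}{13} \approx 0.15385$)
$p{\left(o{\left(\frac{6 \cdot 6}{7},8 \right)},x \right)} - 42364 = 28 - 42364 = -42336$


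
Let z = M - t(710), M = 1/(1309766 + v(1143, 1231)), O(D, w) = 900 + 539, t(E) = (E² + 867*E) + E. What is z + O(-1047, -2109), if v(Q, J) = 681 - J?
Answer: -1464935460255/1309216 ≈ -1.1189e+6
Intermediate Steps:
t(E) = E² + 868*E
O(D, w) = 1439
M = 1/1309216 (M = 1/(1309766 + (681 - 1*1231)) = 1/(1309766 + (681 - 1231)) = 1/(1309766 - 550) = 1/1309216 ≈ 7.6382e-7)
z = -1466819422079/1309216 (z = 1/1309216 - 710*(868 + 710) = 1/1309216 - 710*1578 = 1/1309216 - 1*1120380 = 1/1309216 - 1120380 = -1466819422079/1309216 ≈ -1.1204e+6)
z + O(-1047, -2109) = -1466819422079/1309216 + 1439 = -1464935460255/1309216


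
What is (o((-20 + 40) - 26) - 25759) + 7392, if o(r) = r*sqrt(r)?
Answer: -18367 - 6*I*sqrt(6) ≈ -18367.0 - 14.697*I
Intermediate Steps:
o(r) = r**(3/2)
(o((-20 + 40) - 26) - 25759) + 7392 = (((-20 + 40) - 26)**(3/2) - 25759) + 7392 = ((20 - 26)**(3/2) - 25759) + 7392 = ((-6)**(3/2) - 25759) + 7392 = (-6*I*sqrt(6) - 25759) + 7392 = (-25759 - 6*I*sqrt(6)) + 7392 = -18367 - 6*I*sqrt(6)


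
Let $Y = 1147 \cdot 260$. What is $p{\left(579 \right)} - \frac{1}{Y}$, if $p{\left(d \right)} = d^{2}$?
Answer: $\frac{99975571019}{298220} \approx 3.3524 \cdot 10^{5}$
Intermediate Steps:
$Y = 298220$
$p{\left(579 \right)} - \frac{1}{Y} = 579^{2} - \frac{1}{298220} = 335241 - \frac{1}{298220} = \frac{99975571019}{298220}$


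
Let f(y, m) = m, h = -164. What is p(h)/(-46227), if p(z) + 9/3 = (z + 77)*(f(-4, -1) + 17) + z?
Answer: 1559/46227 ≈ 0.033725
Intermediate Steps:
p(z) = 1229 + 17*z (p(z) = -3 + ((z + 77)*(-1 + 17) + z) = -3 + ((77 + z)*16 + z) = -3 + ((1232 + 16*z) + z) = -3 + (1232 + 17*z) = 1229 + 17*z)
p(h)/(-46227) = (1229 + 17*(-164))/(-46227) = (1229 - 2788)*(-1/46227) = -1559*(-1/46227) = 1559/46227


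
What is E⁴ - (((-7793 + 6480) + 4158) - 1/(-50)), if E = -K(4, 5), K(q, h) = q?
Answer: -129451/50 ≈ -2589.0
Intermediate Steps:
E = -4 (E = -1*4 = -4)
E⁴ - (((-7793 + 6480) + 4158) - 1/(-50)) = (-4)⁴ - (((-7793 + 6480) + 4158) - 1/(-50)) = 256 - ((-1313 + 4158) - 1*(-1/50)) = 256 - (2845 + 1/50) = 256 - 1*142251/50 = 256 - 142251/50 = -129451/50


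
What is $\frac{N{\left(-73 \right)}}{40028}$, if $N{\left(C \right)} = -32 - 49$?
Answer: $- \frac{81}{40028} \approx -0.0020236$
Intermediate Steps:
$N{\left(C \right)} = -81$
$\frac{N{\left(-73 \right)}}{40028} = - \frac{81}{40028}$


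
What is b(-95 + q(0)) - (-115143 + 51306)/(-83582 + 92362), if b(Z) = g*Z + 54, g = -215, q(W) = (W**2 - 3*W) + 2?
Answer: 176094057/8780 ≈ 20056.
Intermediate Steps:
q(W) = 2 + W**2 - 3*W
b(Z) = 54 - 215*Z (b(Z) = -215*Z + 54 = 54 - 215*Z)
b(-95 + q(0)) - (-115143 + 51306)/(-83582 + 92362) = (54 - 215*(-95 + (2 + 0**2 - 3*0))) - (-115143 + 51306)/(-83582 + 92362) = (54 - 215*(-95 + (2 + 0 + 0))) - (-63837)/8780 = (54 - 215*(-95 + 2)) - (-63837)/8780 = (54 - 215*(-93)) - 1*(-63837/8780) = (54 + 19995) + 63837/8780 = 20049 + 63837/8780 = 176094057/8780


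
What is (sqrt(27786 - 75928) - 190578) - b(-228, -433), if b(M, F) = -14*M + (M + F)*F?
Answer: -479983 + I*sqrt(48142) ≈ -4.7998e+5 + 219.41*I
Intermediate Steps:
b(M, F) = -14*M + F*(F + M) (b(M, F) = -14*M + (F + M)*F = -14*M + F*(F + M))
(sqrt(27786 - 75928) - 190578) - b(-228, -433) = (sqrt(27786 - 75928) - 190578) - ((-433)**2 - 14*(-228) - 433*(-228)) = (sqrt(-48142) - 190578) - (187489 + 3192 + 98724) = (I*sqrt(48142) - 190578) - 1*289405 = (-190578 + I*sqrt(48142)) - 289405 = -479983 + I*sqrt(48142)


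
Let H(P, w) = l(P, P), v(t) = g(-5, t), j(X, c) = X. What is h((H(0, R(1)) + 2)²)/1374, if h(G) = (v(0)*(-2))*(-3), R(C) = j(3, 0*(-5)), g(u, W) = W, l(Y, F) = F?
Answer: 0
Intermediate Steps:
R(C) = 3
v(t) = t
H(P, w) = P
h(G) = 0 (h(G) = (0*(-2))*(-3) = 0*(-3) = 0)
h((H(0, R(1)) + 2)²)/1374 = 0/1374 = 0*(1/1374) = 0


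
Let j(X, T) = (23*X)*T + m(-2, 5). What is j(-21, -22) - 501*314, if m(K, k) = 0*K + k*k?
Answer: -146663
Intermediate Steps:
m(K, k) = k**2 (m(K, k) = 0 + k**2 = k**2)
j(X, T) = 25 + 23*T*X (j(X, T) = (23*X)*T + 5**2 = 23*T*X + 25 = 25 + 23*T*X)
j(-21, -22) - 501*314 = (25 + 23*(-22)*(-21)) - 501*314 = (25 + 10626) - 157314 = 10651 - 157314 = -146663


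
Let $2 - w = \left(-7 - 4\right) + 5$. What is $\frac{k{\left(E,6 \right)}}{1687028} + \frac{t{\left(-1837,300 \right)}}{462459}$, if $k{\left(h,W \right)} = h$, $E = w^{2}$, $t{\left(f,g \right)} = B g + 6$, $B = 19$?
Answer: $\frac{804648262}{65015106821} \approx 0.012376$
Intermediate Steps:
$t{\left(f,g \right)} = 6 + 19 g$ ($t{\left(f,g \right)} = 19 g + 6 = 6 + 19 g$)
$w = 8$ ($w = 2 - \left(\left(-7 - 4\right) + 5\right) = 2 - \left(-11 + 5\right) = 2 - -6 = 2 + 6 = 8$)
$E = 64$ ($E = 8^{2} = 64$)
$\frac{k{\left(E,6 \right)}}{1687028} + \frac{t{\left(-1837,300 \right)}}{462459} = \frac{64}{1687028} + \frac{6 + 19 \cdot 300}{462459} = 64 \cdot \frac{1}{1687028} + \left(6 + 5700\right) \frac{1}{462459} = \frac{16}{421757} + 5706 \cdot \frac{1}{462459} = \frac{16}{421757} + \frac{1902}{154153} = \frac{804648262}{65015106821}$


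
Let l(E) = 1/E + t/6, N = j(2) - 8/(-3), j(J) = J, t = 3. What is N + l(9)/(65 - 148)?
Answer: 6961/1494 ≈ 4.6593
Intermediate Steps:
N = 14/3 (N = 2 - 8/(-3) = 2 - 8*(-1)/3 = 2 - 4*(-2/3) = 2 + 8/3 = 14/3 ≈ 4.6667)
l(E) = 1/2 + 1/E (l(E) = 1/E + 3/6 = 1/E + 3*(1/6) = 1/E + 1/2 = 1/2 + 1/E)
N + l(9)/(65 - 148) = 14/3 + ((1/2)*(2 + 9)/9)/(65 - 148) = 14/3 + ((1/2)*(1/9)*11)/(-83) = 14/3 + (11/18)*(-1/83) = 14/3 - 11/1494 = 6961/1494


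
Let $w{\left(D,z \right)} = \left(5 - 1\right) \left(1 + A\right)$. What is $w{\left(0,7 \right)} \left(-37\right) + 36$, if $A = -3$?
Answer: $332$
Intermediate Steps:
$w{\left(D,z \right)} = -8$ ($w{\left(D,z \right)} = \left(5 - 1\right) \left(1 - 3\right) = 4 \left(-2\right) = -8$)
$w{\left(0,7 \right)} \left(-37\right) + 36 = \left(-8\right) \left(-37\right) + 36 = 296 + 36 = 332$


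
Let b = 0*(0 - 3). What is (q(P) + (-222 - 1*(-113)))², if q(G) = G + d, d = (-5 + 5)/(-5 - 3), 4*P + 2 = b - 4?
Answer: 48841/4 ≈ 12210.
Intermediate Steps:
b = 0 (b = 0*(-3) = 0)
P = -3/2 (P = -½ + (0 - 4)/4 = -½ + (¼)*(-4) = -½ - 1 = -3/2 ≈ -1.5000)
d = 0 (d = 0/(-8) = 0*(-⅛) = 0)
q(G) = G (q(G) = G + 0 = G)
(q(P) + (-222 - 1*(-113)))² = (-3/2 + (-222 - 1*(-113)))² = (-3/2 + (-222 + 113))² = (-3/2 - 109)² = (-221/2)² = 48841/4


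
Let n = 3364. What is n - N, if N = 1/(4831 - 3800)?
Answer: 3468283/1031 ≈ 3364.0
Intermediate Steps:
N = 1/1031 ≈ 0.00096993
n - N = 3364 - 1*1/1031 = 3364 - 1/1031 = 3468283/1031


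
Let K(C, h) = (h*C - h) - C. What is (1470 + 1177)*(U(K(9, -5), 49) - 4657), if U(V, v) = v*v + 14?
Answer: -5934574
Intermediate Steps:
K(C, h) = -C - h + C*h (K(C, h) = (C*h - h) - C = (-h + C*h) - C = -C - h + C*h)
U(V, v) = 14 + v² (U(V, v) = v² + 14 = 14 + v²)
(1470 + 1177)*(U(K(9, -5), 49) - 4657) = (1470 + 1177)*((14 + 49²) - 4657) = 2647*((14 + 2401) - 4657) = 2647*(2415 - 4657) = 2647*(-2242) = -5934574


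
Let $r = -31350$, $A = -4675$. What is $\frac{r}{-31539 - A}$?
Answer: $\frac{15675}{13432} \approx 1.167$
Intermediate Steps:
$\frac{r}{-31539 - A} = - \frac{31350}{-31539 - -4675} = - \frac{31350}{-31539 + 4675} = - \frac{31350}{-26864} = \left(-31350\right) \left(- \frac{1}{26864}\right) = \frac{15675}{13432}$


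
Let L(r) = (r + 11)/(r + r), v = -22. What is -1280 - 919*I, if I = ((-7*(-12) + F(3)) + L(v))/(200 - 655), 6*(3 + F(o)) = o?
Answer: -2029087/1820 ≈ -1114.9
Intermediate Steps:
F(o) = -3 + o/6
L(r) = (11 + r)/(2*r) (L(r) = (11 + r)/((2*r)) = (11 + r)*(1/(2*r)) = (11 + r)/(2*r))
I = -327/1820 (I = ((-7*(-12) + (-3 + (⅙)*3)) + (½)*(11 - 22)/(-22))/(200 - 655) = ((84 + (-3 + ½)) + (½)*(-1/22)*(-11))/(-455) = ((84 - 5/2) + ¼)*(-1/455) = (163/2 + ¼)*(-1/455) = (327/4)*(-1/455) = -327/1820 ≈ -0.17967)
-1280 - 919*I = -1280 - 919*(-327/1820) = -1280 + 300513/1820 = -2029087/1820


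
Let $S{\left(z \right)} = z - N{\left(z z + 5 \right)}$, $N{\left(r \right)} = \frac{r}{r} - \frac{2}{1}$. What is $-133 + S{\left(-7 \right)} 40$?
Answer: $-373$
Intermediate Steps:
$N{\left(r \right)} = -1$ ($N{\left(r \right)} = 1 - 2 = -1$)
$S{\left(z \right)} = 1 + z$ ($S{\left(z \right)} = z - -1 = z + 1 = 1 + z$)
$-133 + S{\left(-7 \right)} 40 = -133 + \left(1 - 7\right) 40 = -133 - 240 = -373$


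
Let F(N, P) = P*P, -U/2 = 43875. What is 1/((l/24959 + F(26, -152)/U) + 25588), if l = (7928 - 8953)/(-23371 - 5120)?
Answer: 10399937959125/266110874277564229 ≈ 3.9081e-5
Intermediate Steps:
U = -87750 (U = -2*43875 = -87750)
l = 1025/28491 (l = -1025/(-28491) = -1025*(-1/28491) = 1025/28491 ≈ 0.035976)
F(N, P) = P²
1/((l/24959 + F(26, -152)/U) + 25588) = 1/(((1025/28491)/24959 + (-152)²/(-87750)) + 25588) = 1/(((1025/28491)*(1/24959) + 23104*(-1/87750)) + 25588) = 1/((1025/711106869 - 11552/43875) + 25588) = 1/(-2738220526271/10399937959125 + 25588) = 1/(266110874277564229/10399937959125) = 10399937959125/266110874277564229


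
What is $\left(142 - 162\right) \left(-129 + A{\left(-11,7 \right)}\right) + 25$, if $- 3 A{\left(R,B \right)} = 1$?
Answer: $\frac{7835}{3} \approx 2611.7$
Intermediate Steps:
$A{\left(R,B \right)} = - \frac{1}{3}$ ($A{\left(R,B \right)} = \left(- \frac{1}{3}\right) 1 = - \frac{1}{3}$)
$\left(142 - 162\right) \left(-129 + A{\left(-11,7 \right)}\right) + 25 = \left(142 - 162\right) \left(-129 - \frac{1}{3}\right) + 25 = \left(142 - 162\right) \left(- \frac{388}{3}\right) + 25 = \left(-20\right) \left(- \frac{388}{3}\right) + 25 = \frac{7760}{3} + 25 = \frac{7835}{3}$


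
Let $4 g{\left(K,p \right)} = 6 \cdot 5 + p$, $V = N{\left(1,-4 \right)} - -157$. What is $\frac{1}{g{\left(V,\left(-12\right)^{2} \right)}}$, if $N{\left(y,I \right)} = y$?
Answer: $\frac{2}{87} \approx 0.022988$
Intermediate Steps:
$V = 158$ ($V = 1 - -157 = 1 + 157 = 158$)
$g{\left(K,p \right)} = \frac{15}{2} + \frac{p}{4}$ ($g{\left(K,p \right)} = \frac{6 \cdot 5 + p}{4} = \frac{30 + p}{4} = \frac{15}{2} + \frac{p}{4}$)
$\frac{1}{g{\left(V,\left(-12\right)^{2} \right)}} = \frac{1}{\frac{15}{2} + \frac{\left(-12\right)^{2}}{4}} = \frac{1}{\frac{15}{2} + \frac{1}{4} \cdot 144} = \frac{1}{\frac{15}{2} + 36} = \frac{1}{\frac{87}{2}} = \frac{2}{87}$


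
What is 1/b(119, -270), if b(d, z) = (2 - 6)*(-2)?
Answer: ⅛ ≈ 0.12500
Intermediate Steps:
b(d, z) = 8 (b(d, z) = -4*(-2) = 8)
1/b(119, -270) = 1/8 = ⅛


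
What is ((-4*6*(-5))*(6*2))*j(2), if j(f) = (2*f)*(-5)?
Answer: -28800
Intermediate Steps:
j(f) = -10*f
((-4*6*(-5))*(6*2))*j(2) = ((-4*6*(-5))*(6*2))*(-10*2) = (-24*(-5)*12)*(-20) = (120*12)*(-20) = 1440*(-20) = -28800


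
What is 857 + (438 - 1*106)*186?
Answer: 62609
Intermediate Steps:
857 + (438 - 1*106)*186 = 857 + (438 - 106)*186 = 857 + 332*186 = 857 + 61752 = 62609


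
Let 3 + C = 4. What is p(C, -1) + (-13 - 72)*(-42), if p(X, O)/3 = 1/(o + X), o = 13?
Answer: 49983/14 ≈ 3570.2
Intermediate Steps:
C = 1 (C = -3 + 4 = 1)
p(X, O) = 3/(13 + X)
p(C, -1) + (-13 - 72)*(-42) = 3/(13 + 1) + (-13 - 72)*(-42) = 3/14 - 85*(-42) = 3*(1/14) + 3570 = 3/14 + 3570 = 49983/14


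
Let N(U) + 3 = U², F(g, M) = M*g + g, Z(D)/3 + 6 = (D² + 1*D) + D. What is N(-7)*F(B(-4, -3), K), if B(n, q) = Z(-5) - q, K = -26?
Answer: -34500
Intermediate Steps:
Z(D) = -18 + 3*D² + 6*D (Z(D) = -18 + 3*((D² + 1*D) + D) = -18 + 3*((D² + D) + D) = -18 + 3*((D + D²) + D) = -18 + 3*(D² + 2*D) = -18 + (3*D² + 6*D) = -18 + 3*D² + 6*D)
B(n, q) = 27 - q (B(n, q) = (-18 + 3*(-5)² + 6*(-5)) - q = (-18 + 3*25 - 30) - q = (-18 + 75 - 30) - q = 27 - q)
F(g, M) = g + M*g
N(U) = -3 + U²
N(-7)*F(B(-4, -3), K) = (-3 + (-7)²)*((27 - 1*(-3))*(1 - 26)) = (-3 + 49)*((27 + 3)*(-25)) = 46*(30*(-25)) = 46*(-750) = -34500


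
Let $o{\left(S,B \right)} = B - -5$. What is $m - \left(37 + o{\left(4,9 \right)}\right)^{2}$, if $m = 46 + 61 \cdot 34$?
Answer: $-481$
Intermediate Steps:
$m = 2120$ ($m = 46 + 2074 = 2120$)
$o{\left(S,B \right)} = 5 + B$ ($o{\left(S,B \right)} = B + 5 = 5 + B$)
$m - \left(37 + o{\left(4,9 \right)}\right)^{2} = 2120 - \left(37 + \left(5 + 9\right)\right)^{2} = 2120 - \left(37 + 14\right)^{2} = 2120 - 51^{2} = 2120 - 2601 = -481$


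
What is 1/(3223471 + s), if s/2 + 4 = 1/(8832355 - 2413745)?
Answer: 3209305/10345075923216 ≈ 3.1023e-7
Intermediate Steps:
s = -25674439/3209305 (s = -8 + 2/(8832355 - 2413745) = -8 + 2/6418610 = -8 + 2*(1/6418610) = -8 + 1/3209305 = -25674439/3209305 ≈ -8.0000)
1/(3223471 + s) = 1/(3223471 - 25674439/3209305) = 1/(10345075923216/3209305) = 3209305/10345075923216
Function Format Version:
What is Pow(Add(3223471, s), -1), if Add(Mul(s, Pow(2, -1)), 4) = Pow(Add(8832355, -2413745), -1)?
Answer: Rational(3209305, 10345075923216) ≈ 3.1023e-7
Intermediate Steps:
s = Rational(-25674439, 3209305) (s = Add(-8, Mul(2, Pow(Add(8832355, -2413745), -1))) = Add(-8, Mul(2, Pow(6418610, -1))) = Add(-8, Mul(2, Rational(1, 6418610))) = Add(-8, Rational(1, 3209305)) = Rational(-25674439, 3209305) ≈ -8.0000)
Pow(Add(3223471, s), -1) = Pow(Add(3223471, Rational(-25674439, 3209305)), -1) = Pow(Rational(10345075923216, 3209305), -1) = Rational(3209305, 10345075923216)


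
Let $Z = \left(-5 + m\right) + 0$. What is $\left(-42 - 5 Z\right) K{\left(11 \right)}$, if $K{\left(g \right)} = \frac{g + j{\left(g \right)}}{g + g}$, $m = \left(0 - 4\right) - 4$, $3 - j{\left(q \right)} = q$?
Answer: $\frac{69}{22} \approx 3.1364$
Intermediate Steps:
$j{\left(q \right)} = 3 - q$
$m = -8$ ($m = -4 - 4 = -8$)
$Z = -13$ ($Z = \left(-5 - 8\right) + 0 = -13 + 0 = -13$)
$K{\left(g \right)} = \frac{3}{2 g}$ ($K{\left(g \right)} = \frac{g - \left(-3 + g\right)}{g + g} = \frac{3}{2 g}$)
$\left(-42 - 5 Z\right) K{\left(11 \right)} = \left(-42 - -65\right) \frac{3}{2 \cdot 11} = \left(-42 + 65\right) \frac{3}{2} \cdot \frac{1}{11} = 23 \cdot \frac{3}{22} = \frac{69}{22}$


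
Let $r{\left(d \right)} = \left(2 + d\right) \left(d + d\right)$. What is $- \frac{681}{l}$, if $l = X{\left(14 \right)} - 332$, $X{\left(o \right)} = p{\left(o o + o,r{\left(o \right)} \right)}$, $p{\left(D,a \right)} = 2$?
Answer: $\frac{227}{110} \approx 2.0636$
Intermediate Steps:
$r{\left(d \right)} = 2 d \left(2 + d\right)$ ($r{\left(d \right)} = \left(2 + d\right) 2 d = 2 d \left(2 + d\right)$)
$X{\left(o \right)} = 2$
$l = -330$ ($l = 2 - 332 = -330$)
$- \frac{681}{l} = - \frac{681}{-330} = \left(-681\right) \left(- \frac{1}{330}\right) = \frac{227}{110}$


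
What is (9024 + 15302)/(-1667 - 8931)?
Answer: -12163/5299 ≈ -2.2953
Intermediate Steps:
(9024 + 15302)/(-1667 - 8931) = 24326/(-10598) = 24326*(-1/10598) = -12163/5299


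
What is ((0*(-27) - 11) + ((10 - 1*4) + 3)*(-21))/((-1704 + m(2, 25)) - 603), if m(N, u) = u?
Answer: 100/1141 ≈ 0.087642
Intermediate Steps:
((0*(-27) - 11) + ((10 - 1*4) + 3)*(-21))/((-1704 + m(2, 25)) - 603) = ((0*(-27) - 11) + ((10 - 1*4) + 3)*(-21))/((-1704 + 25) - 603) = ((0 - 11) + ((10 - 4) + 3)*(-21))/(-1679 - 603) = (-11 + (6 + 3)*(-21))/(-2282) = (-11 + 9*(-21))*(-1/2282) = (-11 - 189)*(-1/2282) = -200*(-1/2282) = 100/1141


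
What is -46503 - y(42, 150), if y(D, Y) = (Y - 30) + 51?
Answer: -46674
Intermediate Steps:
y(D, Y) = 21 + Y (y(D, Y) = (-30 + Y) + 51 = 21 + Y)
-46503 - y(42, 150) = -46503 - (21 + 150) = -46503 - 1*171 = -46503 - 171 = -46674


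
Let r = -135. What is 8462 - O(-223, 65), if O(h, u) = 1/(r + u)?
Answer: 592341/70 ≈ 8462.0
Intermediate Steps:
O(h, u) = 1/(-135 + u)
8462 - O(-223, 65) = 8462 - 1/(-135 + 65) = 8462 - 1/(-70) = 8462 - 1*(-1/70) = 8462 + 1/70 = 592341/70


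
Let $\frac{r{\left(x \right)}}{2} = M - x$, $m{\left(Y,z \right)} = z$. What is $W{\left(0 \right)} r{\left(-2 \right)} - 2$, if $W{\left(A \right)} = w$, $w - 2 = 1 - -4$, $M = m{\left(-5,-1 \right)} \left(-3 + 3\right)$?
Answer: $26$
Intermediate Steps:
$M = 0$ ($M = - (-3 + 3) = \left(-1\right) 0 = 0$)
$w = 7$ ($w = 2 + \left(1 - -4\right) = 2 + \left(1 + 4\right) = 2 + 5 = 7$)
$W{\left(A \right)} = 7$
$r{\left(x \right)} = - 2 x$ ($r{\left(x \right)} = 2 \left(0 - x\right) = 2 \left(- x\right) = - 2 x$)
$W{\left(0 \right)} r{\left(-2 \right)} - 2 = 7 \left(\left(-2\right) \left(-2\right)\right) - 2 = 7 \cdot 4 + \left(-47 + 45\right) = 28 - 2 = 26$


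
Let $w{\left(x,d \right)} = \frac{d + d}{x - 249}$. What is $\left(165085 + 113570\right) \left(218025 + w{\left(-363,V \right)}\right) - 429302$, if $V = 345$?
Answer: $\frac{2065602438707}{34} \approx 6.0753 \cdot 10^{10}$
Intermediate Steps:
$w{\left(x,d \right)} = \frac{2 d}{-249 + x}$
$\left(165085 + 113570\right) \left(218025 + w{\left(-363,V \right)}\right) - 429302 = \left(165085 + 113570\right) \left(218025 + 2 \cdot 345 \frac{1}{-249 - 363}\right) - 429302 = 278655 \left(218025 + 2 \cdot 345 \frac{1}{-612}\right) - 429302 = 278655 \left(218025 + 2 \cdot 345 \left(- \frac{1}{612}\right)\right) - 429302 = 278655 \left(218025 - \frac{115}{102}\right) - 429302 = 278655 \cdot \frac{22238435}{102} - 429302 = \frac{2065617034975}{34} - 429302 = \frac{2065602438707}{34}$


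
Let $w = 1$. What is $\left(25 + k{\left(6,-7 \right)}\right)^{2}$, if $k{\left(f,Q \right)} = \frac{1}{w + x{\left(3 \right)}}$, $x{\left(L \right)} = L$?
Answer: $\frac{10201}{16} \approx 637.56$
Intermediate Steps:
$k{\left(f,Q \right)} = \frac{1}{4}$ ($k{\left(f,Q \right)} = \frac{1}{1 + 3} = \frac{1}{4}$)
$\left(25 + k{\left(6,-7 \right)}\right)^{2} = \left(25 + \frac{1}{4}\right)^{2} = \left(\frac{101}{4}\right)^{2} = \frac{10201}{16}$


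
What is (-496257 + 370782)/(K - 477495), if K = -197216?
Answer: 125475/674711 ≈ 0.18597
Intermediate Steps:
(-496257 + 370782)/(K - 477495) = (-496257 + 370782)/(-197216 - 477495) = -125475/(-674711) = -125475*(-1/674711) = 125475/674711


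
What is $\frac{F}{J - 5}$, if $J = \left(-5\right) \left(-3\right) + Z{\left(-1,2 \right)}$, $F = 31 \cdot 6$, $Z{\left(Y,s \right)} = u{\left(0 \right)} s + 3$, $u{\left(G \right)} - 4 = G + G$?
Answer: $\frac{62}{7} \approx 8.8571$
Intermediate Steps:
$u{\left(G \right)} = 4 + 2 G$ ($u{\left(G \right)} = 4 + \left(G + G\right) = 4 + 2 G$)
$Z{\left(Y,s \right)} = 3 + 4 s$ ($Z{\left(Y,s \right)} = \left(4 + 2 \cdot 0\right) s + 3 = \left(4 + 0\right) s + 3 = 4 s + 3 = 3 + 4 s$)
$F = 186$
$J = 26$ ($J = \left(-5\right) \left(-3\right) + \left(3 + 4 \cdot 2\right) = 15 + \left(3 + 8\right) = 15 + 11 = 26$)
$\frac{F}{J - 5} = \frac{1}{26 - 5} \cdot 186 = \frac{1}{21} \cdot 186 = \frac{62}{7}$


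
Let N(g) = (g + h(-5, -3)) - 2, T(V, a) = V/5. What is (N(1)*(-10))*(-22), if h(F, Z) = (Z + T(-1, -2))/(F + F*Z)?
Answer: -1452/5 ≈ -290.40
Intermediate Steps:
T(V, a) = V/5 (T(V, a) = V*(⅕) = V/5)
h(F, Z) = (-⅕ + Z)/(F + F*Z) (h(F, Z) = (Z + (⅕)*(-1))/(F + F*Z) = (Z - ⅕)/(F + F*Z) = (-⅕ + Z)/(F + F*Z))
N(g) = -58/25 + g (N(g) = (g + (-⅕ - 3)/((-5)*(1 - 3))) - 2 = (g - ⅕*(-16/5)/(-2)) - 2 = (g - ⅕*(-½)*(-16/5)) - 2 = (g - 8/25) - 2 = (-8/25 + g) - 2 = -58/25 + g)
(N(1)*(-10))*(-22) = ((-58/25 + 1)*(-10))*(-22) = -33/25*(-10)*(-22) = (66/5)*(-22) = -1452/5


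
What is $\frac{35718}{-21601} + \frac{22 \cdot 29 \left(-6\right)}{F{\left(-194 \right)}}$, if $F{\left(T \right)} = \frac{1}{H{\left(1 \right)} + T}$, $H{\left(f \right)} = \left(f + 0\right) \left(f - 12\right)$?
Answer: $\frac{16951133022}{21601} \approx 7.8474 \cdot 10^{5}$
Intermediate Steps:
$H{\left(f \right)} = f \left(-12 + f\right)$
$F{\left(T \right)} = \frac{1}{-11 + T}$ ($F{\left(T \right)} = \frac{1}{1 \left(-12 + 1\right) + T} = \frac{1}{1 \left(-11\right) + T} = \frac{1}{-11 + T}$)
$\frac{35718}{-21601} + \frac{22 \cdot 29 \left(-6\right)}{F{\left(-194 \right)}} = \frac{35718}{-21601} + \frac{22 \cdot 29 \left(-6\right)}{\frac{1}{-11 - 194}} = 35718 \left(- \frac{1}{21601}\right) + \frac{638 \left(-6\right)}{\frac{1}{-205}} = - \frac{35718}{21601} - \frac{3828}{- \frac{1}{205}} = - \frac{35718}{21601} - -784740 = - \frac{35718}{21601} + 784740 = \frac{16951133022}{21601}$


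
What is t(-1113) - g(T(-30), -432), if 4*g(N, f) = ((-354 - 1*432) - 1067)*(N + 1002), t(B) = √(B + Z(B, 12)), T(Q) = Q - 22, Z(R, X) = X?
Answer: 880175/2 + I*√1101 ≈ 4.4009e+5 + 33.181*I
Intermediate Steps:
T(Q) = -22 + Q
t(B) = √(12 + B) (t(B) = √(B + 12) = √(12 + B))
g(N, f) = -928353/2 - 1853*N/4 (g(N, f) = (((-354 - 1*432) - 1067)*(N + 1002))/4 = (((-354 - 432) - 1067)*(1002 + N))/4 = ((-786 - 1067)*(1002 + N))/4 = (-1853*(1002 + N))/4 = (-1856706 - 1853*N)/4 = -928353/2 - 1853*N/4)
t(-1113) - g(T(-30), -432) = √(12 - 1113) - (-928353/2 - 1853*(-22 - 30)/4) = √(-1101) - (-928353/2 - 1853/4*(-52)) = I*√1101 - (-928353/2 + 24089) = I*√1101 - 1*(-880175/2) = I*√1101 + 880175/2 = 880175/2 + I*√1101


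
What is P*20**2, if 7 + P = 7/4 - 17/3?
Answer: -13100/3 ≈ -4366.7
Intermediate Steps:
P = -131/12 (P = -7 + (7/4 - 17/3) = -7 - 47/12 = -131/12 ≈ -10.917)
P*20**2 = -131/12*20**2 = -131/12*400 = -13100/3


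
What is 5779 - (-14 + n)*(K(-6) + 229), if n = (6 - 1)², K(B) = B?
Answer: 3326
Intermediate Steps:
n = 25 (n = 5² = 25)
5779 - (-14 + n)*(K(-6) + 229) = 5779 - (-14 + 25)*(-6 + 229) = 5779 - 11*223 = 5779 - 1*2453 = 5779 - 2453 = 3326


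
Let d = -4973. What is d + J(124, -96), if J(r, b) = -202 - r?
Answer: -5299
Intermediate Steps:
d + J(124, -96) = -4973 + (-202 - 1*124) = -4973 + (-202 - 124) = -4973 - 326 = -5299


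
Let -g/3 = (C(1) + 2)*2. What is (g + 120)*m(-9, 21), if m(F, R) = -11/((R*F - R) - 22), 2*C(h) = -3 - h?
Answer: 165/29 ≈ 5.6897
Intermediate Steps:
C(h) = -3/2 - h/2 (C(h) = (-3 - h)/2 = -3/2 - h/2)
g = 0 (g = -3*((-3/2 - ½*1) + 2)*2 = -3*((-3/2 - ½) + 2)*2 = -3*(-2 + 2)*2 = -0*2 = -3*0 = 0)
m(F, R) = -11/(-22 - R + F*R) (m(F, R) = -11/((F*R - R) - 22) = -11/((-R + F*R) - 22) = -11/(-22 - R + F*R))
(g + 120)*m(-9, 21) = (0 + 120)*(11/(22 + 21 - 1*(-9)*21)) = 120*(11/(22 + 21 + 189)) = 120*(11/232) = 165/29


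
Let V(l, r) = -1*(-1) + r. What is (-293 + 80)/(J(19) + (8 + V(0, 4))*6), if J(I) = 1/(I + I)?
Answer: -8094/2965 ≈ -2.7298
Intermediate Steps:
J(I) = 1/(2*I)
V(l, r) = 1 + r
(-293 + 80)/(J(19) + (8 + V(0, 4))*6) = (-293 + 80)/((½)/19 + (8 + (1 + 4))*6) = -213/((½)*(1/19) + (8 + 5)*6) = -213/(1/38 + 13*6) = -213/(1/38 + 78) = -213/2965/38 = -213*38/2965 = -8094/2965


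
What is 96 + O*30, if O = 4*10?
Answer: 1296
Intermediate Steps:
O = 40
96 + O*30 = 96 + 40*30 = 96 + 1200 = 1296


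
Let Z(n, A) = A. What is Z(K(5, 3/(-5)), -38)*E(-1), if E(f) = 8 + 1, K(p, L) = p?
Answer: -342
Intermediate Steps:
E(f) = 9
Z(K(5, 3/(-5)), -38)*E(-1) = -38*9 = -342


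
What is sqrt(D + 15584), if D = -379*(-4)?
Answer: 30*sqrt(19) ≈ 130.77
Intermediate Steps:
D = 1516
sqrt(D + 15584) = sqrt(1516 + 15584) = sqrt(17100) = 30*sqrt(19)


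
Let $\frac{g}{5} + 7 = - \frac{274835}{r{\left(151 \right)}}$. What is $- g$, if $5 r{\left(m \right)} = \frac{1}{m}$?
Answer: $1037502160$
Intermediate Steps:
$r{\left(m \right)} = \frac{1}{5 m}$
$g = -1037502160$ ($g = -35 + 5 \left(- \frac{274835}{\frac{1}{5} \cdot \frac{1}{151}}\right) = -35 + 5 \left(- 274835 \frac{1}{\frac{1}{755}}\right) = -35 + 5 \left(\left(-274835\right) 755\right) = -35 + 5 \left(-207500425\right) = -35 - 1037502125 = -1037502160$)
$- g = \left(-1\right) \left(-1037502160\right) = 1037502160$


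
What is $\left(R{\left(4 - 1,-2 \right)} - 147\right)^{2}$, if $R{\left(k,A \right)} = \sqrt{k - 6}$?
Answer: $\left(147 - i \sqrt{3}\right)^{2} \approx 21606.0 - 509.2 i$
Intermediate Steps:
$R{\left(k,A \right)} = \sqrt{-6 + k}$
$\left(R{\left(4 - 1,-2 \right)} - 147\right)^{2} = \left(\sqrt{-6 + \left(4 - 1\right)} - 147\right)^{2} = \left(\sqrt{-6 + 3} - 147\right)^{2} = \left(\sqrt{-3} - 147\right)^{2} = \left(i \sqrt{3} - 147\right)^{2} = \left(-147 + i \sqrt{3}\right)^{2}$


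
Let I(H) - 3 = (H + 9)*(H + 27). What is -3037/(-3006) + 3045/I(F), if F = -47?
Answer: 1638643/327654 ≈ 5.0011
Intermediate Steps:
I(H) = 3 + (9 + H)*(27 + H) (I(H) = 3 + (H + 9)*(H + 27) = 3 + (9 + H)*(27 + H))
-3037/(-3006) + 3045/I(F) = -3037/(-3006) + 3045/(246 + (-47)**2 + 36*(-47)) = -3037*(-1/3006) + 3045/(246 + 2209 - 1692) = 3037/3006 + 3045/763 = 3037/3006 + 3045*(1/763) = 3037/3006 + 435/109 = 1638643/327654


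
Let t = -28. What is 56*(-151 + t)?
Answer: -10024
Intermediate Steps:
56*(-151 + t) = 56*(-151 - 28) = 56*(-179) = -10024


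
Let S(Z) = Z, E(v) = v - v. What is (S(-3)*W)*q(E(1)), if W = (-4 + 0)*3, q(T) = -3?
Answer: -108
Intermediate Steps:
E(v) = 0
W = -12 (W = -4*3 = -12)
(S(-3)*W)*q(E(1)) = -3*(-12)*(-3) = 36*(-3) = -108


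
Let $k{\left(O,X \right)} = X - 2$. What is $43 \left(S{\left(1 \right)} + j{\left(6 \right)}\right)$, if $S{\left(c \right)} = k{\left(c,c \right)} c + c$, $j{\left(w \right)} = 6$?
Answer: $258$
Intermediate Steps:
$k{\left(O,X \right)} = -2 + X$ ($k{\left(O,X \right)} = X - 2 = -2 + X$)
$S{\left(c \right)} = c + c \left(-2 + c\right)$ ($S{\left(c \right)} = \left(-2 + c\right) c + c = c \left(-2 + c\right) + c = c + c \left(-2 + c\right)$)
$43 \left(S{\left(1 \right)} + j{\left(6 \right)}\right) = 43 \left(1 \left(-1 + 1\right) + 6\right) = 43 \left(1 \cdot 0 + 6\right) = 43 \left(0 + 6\right) = 43 \cdot 6 = 258$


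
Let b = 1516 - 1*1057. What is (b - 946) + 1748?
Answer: 1261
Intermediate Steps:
b = 459 (b = 1516 - 1057 = 459)
(b - 946) + 1748 = (459 - 946) + 1748 = -487 + 1748 = 1261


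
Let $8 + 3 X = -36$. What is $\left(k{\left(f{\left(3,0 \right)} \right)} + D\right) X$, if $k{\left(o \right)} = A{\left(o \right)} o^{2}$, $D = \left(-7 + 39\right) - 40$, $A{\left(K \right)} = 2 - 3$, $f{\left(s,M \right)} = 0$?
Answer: $\frac{352}{3} \approx 117.33$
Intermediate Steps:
$A{\left(K \right)} = -1$ ($A{\left(K \right)} = 2 - 3 = -1$)
$D = -8$ ($D = 32 - 40 = -8$)
$X = - \frac{44}{3}$ ($X = - \frac{8}{3} + \frac{1}{3} \left(-36\right) = - \frac{8}{3} - 12 = - \frac{44}{3} \approx -14.667$)
$k{\left(o \right)} = - o^{2}$
$\left(k{\left(f{\left(3,0 \right)} \right)} + D\right) X = \left(- 0^{2} - 8\right) \left(- \frac{44}{3}\right) = \left(\left(-1\right) 0 - 8\right) \left(- \frac{44}{3}\right) = \left(0 - 8\right) \left(- \frac{44}{3}\right) = \left(-8\right) \left(- \frac{44}{3}\right) = \frac{352}{3}$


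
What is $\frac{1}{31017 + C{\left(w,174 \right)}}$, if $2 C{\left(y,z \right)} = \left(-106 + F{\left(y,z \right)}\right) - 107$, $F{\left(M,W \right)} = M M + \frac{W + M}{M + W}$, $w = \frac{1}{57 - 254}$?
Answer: $\frac{77618}{2399249999} \approx 3.2351 \cdot 10^{-5}$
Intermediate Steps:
$w = - \frac{1}{197}$ ($w = \frac{1}{-197} = - \frac{1}{197} \approx -0.0050761$)
$F{\left(M,W \right)} = 1 + M^{2}$ ($F{\left(M,W \right)} = M^{2} + \frac{M + W}{M + W} = M^{2} + 1 = 1 + M^{2}$)
$C{\left(y,z \right)} = -106 + \frac{y^{2}}{2}$ ($C{\left(y,z \right)} = \frac{\left(-106 + \left(1 + y^{2}\right)\right) - 107}{2} = \frac{\left(-105 + y^{2}\right) - 107}{2} = \frac{-212 + y^{2}}{2} = -106 + \frac{y^{2}}{2}$)
$\frac{1}{31017 + C{\left(w,174 \right)}} = \frac{1}{31017 - \left(106 - \frac{\left(- \frac{1}{197}\right)^{2}}{2}\right)} = \frac{1}{31017 + \left(-106 + \frac{1}{2} \cdot \frac{1}{38809}\right)} = \frac{1}{31017 + \left(-106 + \frac{1}{77618}\right)} = \frac{1}{31017 - \frac{8227507}{77618}} = \frac{1}{\frac{2399249999}{77618}} = \frac{77618}{2399249999}$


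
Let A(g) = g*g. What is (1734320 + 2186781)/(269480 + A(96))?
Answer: 3921101/278696 ≈ 14.069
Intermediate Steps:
A(g) = g²
(1734320 + 2186781)/(269480 + A(96)) = (1734320 + 2186781)/(269480 + 96²) = 3921101/(269480 + 9216) = 3921101/278696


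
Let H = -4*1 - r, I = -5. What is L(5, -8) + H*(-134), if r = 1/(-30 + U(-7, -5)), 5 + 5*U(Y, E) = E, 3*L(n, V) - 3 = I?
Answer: 25495/48 ≈ 531.15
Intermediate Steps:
L(n, V) = -2/3 (L(n, V) = 1 + (1/3)*(-5) = 1 - 5/3 = -2/3)
U(Y, E) = -1 + E/5
r = -1/32 (r = 1/(-30 + (-1 + (1/5)*(-5))) = 1/(-30 + (-1 - 1)) = 1/(-30 - 2) = 1/(-32) = -1/32 ≈ -0.031250)
H = -127/32 (H = -4*1 - 1*(-1/32) = -4 + 1/32 = -127/32 ≈ -3.9688)
L(5, -8) + H*(-134) = -2/3 - 127/32*(-134) = -2/3 + 8509/16 = 25495/48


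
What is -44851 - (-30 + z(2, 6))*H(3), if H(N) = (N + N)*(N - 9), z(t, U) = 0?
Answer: -45931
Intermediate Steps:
H(N) = 2*N*(-9 + N) (H(N) = (2*N)*(-9 + N) = 2*N*(-9 + N))
-44851 - (-30 + z(2, 6))*H(3) = -44851 - (-30 + 0)*2*3*(-9 + 3) = -44851 - (-30)*2*3*(-6) = -44851 - (-30)*(-36) = -44851 - 1*1080 = -44851 - 1080 = -45931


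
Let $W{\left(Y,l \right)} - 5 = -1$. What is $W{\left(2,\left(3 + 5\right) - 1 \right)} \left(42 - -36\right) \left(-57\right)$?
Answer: $-17784$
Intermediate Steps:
$W{\left(Y,l \right)} = 4$ ($W{\left(Y,l \right)} = 5 - 1 = 4$)
$W{\left(2,\left(3 + 5\right) - 1 \right)} \left(42 - -36\right) \left(-57\right) = 4 \left(42 - -36\right) \left(-57\right) = 4 \left(42 + 36\right) \left(-57\right) = 4 \cdot 78 \left(-57\right) = 312 \left(-57\right) = -17784$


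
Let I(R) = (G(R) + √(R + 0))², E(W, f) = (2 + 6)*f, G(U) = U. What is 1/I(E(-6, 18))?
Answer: 1/24336 ≈ 4.1091e-5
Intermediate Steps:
E(W, f) = 8*f
I(R) = (R + √R)² (I(R) = (R + √(R + 0))² = (R + √R)²)
1/I(E(-6, 18)) = 1/((8*18 + √(8*18))²) = 1/((144 + √144)²) = 1/((144 + 12)²) = 1/(156²) = 1/24336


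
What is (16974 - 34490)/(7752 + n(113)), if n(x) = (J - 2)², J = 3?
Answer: -17516/7753 ≈ -2.2593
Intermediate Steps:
n(x) = 1 (n(x) = (3 - 2)² = 1² = 1)
(16974 - 34490)/(7752 + n(113)) = (16974 - 34490)/(7752 + 1) = -17516/7753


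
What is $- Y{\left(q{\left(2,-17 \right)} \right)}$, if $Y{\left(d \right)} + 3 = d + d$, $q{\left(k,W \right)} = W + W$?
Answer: $71$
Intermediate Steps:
$q{\left(k,W \right)} = 2 W$
$Y{\left(d \right)} = -3 + 2 d$ ($Y{\left(d \right)} = -3 + \left(d + d\right) = -3 + 2 d$)
$- Y{\left(q{\left(2,-17 \right)} \right)} = - (-3 + 2 \cdot 2 \left(-17\right)) = - (-3 + 2 \left(-34\right)) = - (-3 - 68) = \left(-1\right) \left(-71\right) = 71$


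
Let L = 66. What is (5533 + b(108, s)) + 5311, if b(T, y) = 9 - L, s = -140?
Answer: 10787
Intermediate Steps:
b(T, y) = -57 (b(T, y) = 9 - 1*66 = 9 - 66 = -57)
(5533 + b(108, s)) + 5311 = (5533 - 57) + 5311 = 5476 + 5311 = 10787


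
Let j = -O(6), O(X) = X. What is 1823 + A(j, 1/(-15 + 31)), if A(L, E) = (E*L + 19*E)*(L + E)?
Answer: 465453/256 ≈ 1818.2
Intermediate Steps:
j = -6 (j = -1*6 = -6)
A(L, E) = (E + L)*(19*E + E*L) (A(L, E) = (19*E + E*L)*(E + L) = (E + L)*(19*E + E*L))
1823 + A(j, 1/(-15 + 31)) = 1823 + ((-6)**2 + 19/(-15 + 31) + 19*(-6) - 6/(-15 + 31))/(-15 + 31) = 1823 + (36 + 19/16 - 114 - 6/16)/16 = 1823 + (36 + 19*(1/16) - 114 + (1/16)*(-6))/16 = 1823 + (36 + 19/16 - 114 - 3/8)/16 = 1823 + (1/16)*(-1235/16) = 1823 - 1235/256 = 465453/256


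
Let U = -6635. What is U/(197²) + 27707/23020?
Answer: 922543263/893383180 ≈ 1.0326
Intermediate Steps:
U/(197²) + 27707/23020 = -6635/(197²) + 27707/23020 = -6635/38809 + 27707*(1/23020) = -6635*1/38809 + 27707/23020 = -6635/38809 + 27707/23020 = 922543263/893383180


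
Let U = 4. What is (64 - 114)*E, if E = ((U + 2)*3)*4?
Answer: -3600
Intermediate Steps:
E = 72 (E = ((4 + 2)*3)*4 = (6*3)*4 = 18*4 = 72)
(64 - 114)*E = (64 - 114)*72 = -50*72 = -3600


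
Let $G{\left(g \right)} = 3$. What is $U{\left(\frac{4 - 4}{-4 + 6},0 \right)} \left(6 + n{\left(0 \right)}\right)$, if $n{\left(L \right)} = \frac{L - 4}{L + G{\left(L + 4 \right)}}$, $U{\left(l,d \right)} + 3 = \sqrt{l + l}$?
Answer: $-14$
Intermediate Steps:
$U{\left(l,d \right)} = -3 + \sqrt{2} \sqrt{l}$ ($U{\left(l,d \right)} = -3 + \sqrt{l + l} = -3 + \sqrt{2 l} = -3 + \sqrt{2} \sqrt{l}$)
$n{\left(L \right)} = \frac{-4 + L}{3 + L}$ ($n{\left(L \right)} = \frac{L - 4}{L + 3} = \frac{-4 + L}{3 + L}$)
$U{\left(\frac{4 - 4}{-4 + 6},0 \right)} \left(6 + n{\left(0 \right)}\right) = \left(-3 + \sqrt{2} \sqrt{\frac{4 - 4}{-4 + 6}}\right) \left(6 + \frac{-4 + 0}{3 + 0}\right) = \left(-3 + \sqrt{2} \sqrt{\frac{0}{2}}\right) \left(6 + \frac{1}{3} \left(-4\right)\right) = \left(-3 + \sqrt{2} \sqrt{0 \cdot \frac{1}{2}}\right) \left(6 + \frac{1}{3} \left(-4\right)\right) = \left(-3 + \sqrt{2} \sqrt{0}\right) \left(6 - \frac{4}{3}\right) = \left(-3 + \sqrt{2} \cdot 0\right) \frac{14}{3} = \left(-3 + 0\right) \frac{14}{3} = \left(-3\right) \frac{14}{3} = -14$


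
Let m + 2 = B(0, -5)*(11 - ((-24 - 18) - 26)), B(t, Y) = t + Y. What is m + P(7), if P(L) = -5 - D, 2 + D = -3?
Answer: -397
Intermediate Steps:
D = -5 (D = -2 - 3 = -5)
B(t, Y) = Y + t
P(L) = 0 (P(L) = -5 - 1*(-5) = -5 + 5 = 0)
m = -397 (m = -2 + (-5 + 0)*(11 - ((-24 - 18) - 26)) = -2 - 5*(11 - (-42 - 26)) = -2 - 5*(11 - 1*(-68)) = -2 - 5*(11 + 68) = -2 - 5*79 = -2 - 395 = -397)
m + P(7) = -397 + 0 = -397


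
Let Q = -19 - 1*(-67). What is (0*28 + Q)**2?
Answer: 2304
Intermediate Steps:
Q = 48 (Q = -19 + 67 = 48)
(0*28 + Q)**2 = (0*28 + 48)**2 = (0 + 48)**2 = 48**2 = 2304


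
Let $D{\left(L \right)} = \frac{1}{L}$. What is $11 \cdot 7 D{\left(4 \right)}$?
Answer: $\frac{77}{4} \approx 19.25$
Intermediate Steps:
$11 \cdot 7 D{\left(4 \right)} = \frac{11 \cdot 7}{4} = 77 \cdot \frac{1}{4} = \frac{77}{4}$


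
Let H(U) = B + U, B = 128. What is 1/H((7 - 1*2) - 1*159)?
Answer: -1/26 ≈ -0.038462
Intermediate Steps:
H(U) = 128 + U
1/H((7 - 1*2) - 1*159) = 1/(128 + ((7 - 1*2) - 1*159)) = 1/(128 + ((7 - 2) - 159)) = 1/(128 + (5 - 159)) = 1/(128 - 154) = 1/(-26) = -1/26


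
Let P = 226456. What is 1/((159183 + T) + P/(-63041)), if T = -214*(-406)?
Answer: 63041/15512083291 ≈ 4.0640e-6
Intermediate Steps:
T = 86884
1/((159183 + T) + P/(-63041)) = 1/((159183 + 86884) + 226456/(-63041)) = 1/(246067 + 226456*(-1/63041)) = 1/(246067 - 226456/63041) = 1/(15512083291/63041) = 63041/15512083291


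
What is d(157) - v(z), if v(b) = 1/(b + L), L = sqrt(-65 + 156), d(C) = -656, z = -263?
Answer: -45314905/69078 + sqrt(91)/69078 ≈ -656.00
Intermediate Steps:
L = sqrt(91) ≈ 9.5394
v(b) = 1/(b + sqrt(91))
d(157) - v(z) = -656 - 1/(-263 + sqrt(91))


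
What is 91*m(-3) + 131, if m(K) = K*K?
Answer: 950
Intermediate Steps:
m(K) = K**2
91*m(-3) + 131 = 91*(-3)**2 + 131 = 91*9 + 131 = 819 + 131 = 950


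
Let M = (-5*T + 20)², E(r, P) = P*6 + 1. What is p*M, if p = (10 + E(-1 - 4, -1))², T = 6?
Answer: 2500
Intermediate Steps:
E(r, P) = 1 + 6*P (E(r, P) = 6*P + 1 = 1 + 6*P)
M = 100 (M = (-5*6 + 20)² = (-30 + 20)² = (-10)² = 100)
p = 25 (p = (10 + (1 + 6*(-1)))² = (10 + (1 - 6))² = (10 - 5)² = 5² = 25)
p*M = 25*100 = 2500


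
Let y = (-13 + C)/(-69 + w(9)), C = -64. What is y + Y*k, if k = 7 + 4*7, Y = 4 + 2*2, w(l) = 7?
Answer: 17437/62 ≈ 281.24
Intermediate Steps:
y = 77/62 (y = (-13 - 64)/(-69 + 7) = -77/(-62) = -77*(-1/62) = 77/62 ≈ 1.2419)
Y = 8 (Y = 4 + 4 = 8)
k = 35 (k = 7 + 28 = 35)
y + Y*k = 77/62 + 8*35 = 77/62 + 280 = 17437/62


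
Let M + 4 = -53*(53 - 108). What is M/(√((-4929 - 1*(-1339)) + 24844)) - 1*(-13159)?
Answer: 13159 + 2911*√21254/21254 ≈ 13179.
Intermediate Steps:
M = 2911 (M = -4 - 53*(53 - 108) = -4 - 53*(-55) = -4 + 2915 = 2911)
M/(√((-4929 - 1*(-1339)) + 24844)) - 1*(-13159) = 2911/(√((-4929 - 1*(-1339)) + 24844)) - 1*(-13159) = 2911/(√((-4929 + 1339) + 24844)) + 13159 = 2911/(√(-3590 + 24844)) + 13159 = 2911/(√21254) + 13159 = 2911*(√21254/21254) + 13159 = 2911*√21254/21254 + 13159 = 13159 + 2911*√21254/21254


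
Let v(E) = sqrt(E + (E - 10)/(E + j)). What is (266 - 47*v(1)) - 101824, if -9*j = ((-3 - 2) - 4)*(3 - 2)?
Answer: -101558 - 47*I*sqrt(14)/2 ≈ -1.0156e+5 - 87.929*I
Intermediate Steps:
j = 1 (j = -((-3 - 2) - 4)*(3 - 2)/9 = -(-5 - 4)/9 = -(-1) = -1/9*(-9) = 1)
v(E) = sqrt(E + (-10 + E)/(1 + E)) (v(E) = sqrt(E + (E - 10)/(E + 1)) = sqrt(E + (-10 + E)/(1 + E)))
(266 - 47*v(1)) - 101824 = (266 - 47*sqrt(-10 + 1 + 1*(1 + 1))/sqrt(1 + 1)) - 101824 = (266 - 47*sqrt(2)*sqrt(-10 + 1 + 1*2)/2) - 101824 = (266 - 47*sqrt(2)*sqrt(-10 + 1 + 2)/2) - 101824 = (266 - 47*I*sqrt(14)/2) - 101824 = -101558 - 47*I*sqrt(14)/2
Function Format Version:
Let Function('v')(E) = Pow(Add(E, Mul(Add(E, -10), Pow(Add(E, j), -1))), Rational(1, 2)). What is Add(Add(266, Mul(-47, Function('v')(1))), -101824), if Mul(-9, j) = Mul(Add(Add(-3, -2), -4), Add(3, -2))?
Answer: Add(-101558, Mul(Rational(-47, 2), I, Pow(14, Rational(1, 2)))) ≈ Add(-1.0156e+5, Mul(-87.929, I))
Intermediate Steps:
j = 1 (j = Mul(Rational(-1, 9), Mul(Add(Add(-3, -2), -4), Add(3, -2))) = Mul(Rational(-1, 9), Mul(Add(-5, -4), 1)) = Mul(Rational(-1, 9), Mul(-9, 1)) = Mul(Rational(-1, 9), -9) = 1)
Function('v')(E) = Pow(Add(E, Mul(Pow(Add(1, E), -1), Add(-10, E))), Rational(1, 2)) (Function('v')(E) = Pow(Add(E, Mul(Add(E, -10), Pow(Add(E, 1), -1))), Rational(1, 2)) = Pow(Add(E, Mul(Add(-10, E), Pow(Add(1, E), -1))), Rational(1, 2)) = Pow(Add(E, Mul(Pow(Add(1, E), -1), Add(-10, E))), Rational(1, 2)))
Add(Add(266, Mul(-47, Function('v')(1))), -101824) = Add(Add(266, Mul(-47, Pow(Mul(Pow(Add(1, 1), -1), Add(-10, 1, Mul(1, Add(1, 1)))), Rational(1, 2)))), -101824) = Add(Add(266, Mul(-47, Pow(Mul(Pow(2, -1), Add(-10, 1, Mul(1, 2))), Rational(1, 2)))), -101824) = Add(Add(266, Mul(-47, Pow(Mul(Rational(1, 2), Add(-10, 1, 2)), Rational(1, 2)))), -101824) = Add(Add(266, Mul(-47, Pow(Mul(Rational(1, 2), -7), Rational(1, 2)))), -101824) = Add(Add(266, Mul(-47, Pow(Rational(-7, 2), Rational(1, 2)))), -101824) = Add(Add(266, Mul(-47, Mul(Rational(1, 2), I, Pow(14, Rational(1, 2))))), -101824) = Add(Add(266, Mul(Rational(-47, 2), I, Pow(14, Rational(1, 2)))), -101824) = Add(-101558, Mul(Rational(-47, 2), I, Pow(14, Rational(1, 2))))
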